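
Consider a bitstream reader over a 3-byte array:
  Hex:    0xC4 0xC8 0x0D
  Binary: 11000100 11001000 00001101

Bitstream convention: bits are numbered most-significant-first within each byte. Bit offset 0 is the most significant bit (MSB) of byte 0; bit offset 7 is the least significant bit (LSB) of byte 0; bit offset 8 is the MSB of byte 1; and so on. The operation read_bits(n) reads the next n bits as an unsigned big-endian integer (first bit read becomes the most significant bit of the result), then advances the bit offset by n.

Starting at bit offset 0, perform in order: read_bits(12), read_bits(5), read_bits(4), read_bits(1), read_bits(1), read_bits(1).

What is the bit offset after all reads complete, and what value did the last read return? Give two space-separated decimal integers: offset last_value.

Answer: 24 1

Derivation:
Read 1: bits[0:12] width=12 -> value=3148 (bin 110001001100); offset now 12 = byte 1 bit 4; 12 bits remain
Read 2: bits[12:17] width=5 -> value=16 (bin 10000); offset now 17 = byte 2 bit 1; 7 bits remain
Read 3: bits[17:21] width=4 -> value=1 (bin 0001); offset now 21 = byte 2 bit 5; 3 bits remain
Read 4: bits[21:22] width=1 -> value=1 (bin 1); offset now 22 = byte 2 bit 6; 2 bits remain
Read 5: bits[22:23] width=1 -> value=0 (bin 0); offset now 23 = byte 2 bit 7; 1 bits remain
Read 6: bits[23:24] width=1 -> value=1 (bin 1); offset now 24 = byte 3 bit 0; 0 bits remain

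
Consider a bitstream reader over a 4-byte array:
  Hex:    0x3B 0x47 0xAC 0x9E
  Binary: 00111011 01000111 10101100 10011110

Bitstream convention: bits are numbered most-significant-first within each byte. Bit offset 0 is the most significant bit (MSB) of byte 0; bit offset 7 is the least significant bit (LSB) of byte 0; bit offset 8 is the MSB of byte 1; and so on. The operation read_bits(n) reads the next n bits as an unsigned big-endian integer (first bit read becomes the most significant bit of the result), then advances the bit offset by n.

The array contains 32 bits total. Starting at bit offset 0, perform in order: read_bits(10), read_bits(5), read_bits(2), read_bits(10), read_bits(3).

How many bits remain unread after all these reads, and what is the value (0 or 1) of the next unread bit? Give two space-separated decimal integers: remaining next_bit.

Read 1: bits[0:10] width=10 -> value=237 (bin 0011101101); offset now 10 = byte 1 bit 2; 22 bits remain
Read 2: bits[10:15] width=5 -> value=3 (bin 00011); offset now 15 = byte 1 bit 7; 17 bits remain
Read 3: bits[15:17] width=2 -> value=3 (bin 11); offset now 17 = byte 2 bit 1; 15 bits remain
Read 4: bits[17:27] width=10 -> value=356 (bin 0101100100); offset now 27 = byte 3 bit 3; 5 bits remain
Read 5: bits[27:30] width=3 -> value=7 (bin 111); offset now 30 = byte 3 bit 6; 2 bits remain

Answer: 2 1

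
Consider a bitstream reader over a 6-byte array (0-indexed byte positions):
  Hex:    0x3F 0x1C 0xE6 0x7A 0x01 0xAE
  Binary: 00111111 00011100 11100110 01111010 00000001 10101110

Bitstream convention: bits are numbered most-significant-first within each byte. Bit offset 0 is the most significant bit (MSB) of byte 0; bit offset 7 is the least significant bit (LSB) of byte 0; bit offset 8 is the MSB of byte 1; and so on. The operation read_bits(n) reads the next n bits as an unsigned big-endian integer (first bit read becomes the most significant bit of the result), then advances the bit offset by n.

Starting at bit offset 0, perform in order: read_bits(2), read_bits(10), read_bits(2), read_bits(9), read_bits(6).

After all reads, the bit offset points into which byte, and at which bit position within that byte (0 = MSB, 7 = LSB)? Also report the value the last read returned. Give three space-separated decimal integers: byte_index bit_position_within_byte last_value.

Read 1: bits[0:2] width=2 -> value=0 (bin 00); offset now 2 = byte 0 bit 2; 46 bits remain
Read 2: bits[2:12] width=10 -> value=1009 (bin 1111110001); offset now 12 = byte 1 bit 4; 36 bits remain
Read 3: bits[12:14] width=2 -> value=3 (bin 11); offset now 14 = byte 1 bit 6; 34 bits remain
Read 4: bits[14:23] width=9 -> value=115 (bin 001110011); offset now 23 = byte 2 bit 7; 25 bits remain
Read 5: bits[23:29] width=6 -> value=15 (bin 001111); offset now 29 = byte 3 bit 5; 19 bits remain

Answer: 3 5 15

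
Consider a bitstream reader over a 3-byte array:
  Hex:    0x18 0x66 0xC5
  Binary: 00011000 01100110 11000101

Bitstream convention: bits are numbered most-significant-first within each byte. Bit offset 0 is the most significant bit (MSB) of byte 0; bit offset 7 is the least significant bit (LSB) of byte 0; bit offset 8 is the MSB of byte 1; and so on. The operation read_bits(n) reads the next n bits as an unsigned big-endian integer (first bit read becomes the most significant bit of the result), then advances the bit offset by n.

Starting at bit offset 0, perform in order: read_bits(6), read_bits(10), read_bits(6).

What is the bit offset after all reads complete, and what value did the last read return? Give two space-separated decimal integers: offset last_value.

Read 1: bits[0:6] width=6 -> value=6 (bin 000110); offset now 6 = byte 0 bit 6; 18 bits remain
Read 2: bits[6:16] width=10 -> value=102 (bin 0001100110); offset now 16 = byte 2 bit 0; 8 bits remain
Read 3: bits[16:22] width=6 -> value=49 (bin 110001); offset now 22 = byte 2 bit 6; 2 bits remain

Answer: 22 49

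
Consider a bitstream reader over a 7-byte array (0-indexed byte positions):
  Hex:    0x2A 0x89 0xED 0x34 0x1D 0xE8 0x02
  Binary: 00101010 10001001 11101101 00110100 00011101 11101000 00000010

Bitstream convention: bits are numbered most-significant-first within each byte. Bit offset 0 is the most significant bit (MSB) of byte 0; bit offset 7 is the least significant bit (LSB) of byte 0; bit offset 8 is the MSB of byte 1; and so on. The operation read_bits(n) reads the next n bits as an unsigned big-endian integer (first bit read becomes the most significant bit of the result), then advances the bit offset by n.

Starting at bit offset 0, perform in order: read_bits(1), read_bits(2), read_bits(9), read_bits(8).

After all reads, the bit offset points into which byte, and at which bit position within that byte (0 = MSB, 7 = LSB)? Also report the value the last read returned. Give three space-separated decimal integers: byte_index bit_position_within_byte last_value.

Answer: 2 4 158

Derivation:
Read 1: bits[0:1] width=1 -> value=0 (bin 0); offset now 1 = byte 0 bit 1; 55 bits remain
Read 2: bits[1:3] width=2 -> value=1 (bin 01); offset now 3 = byte 0 bit 3; 53 bits remain
Read 3: bits[3:12] width=9 -> value=168 (bin 010101000); offset now 12 = byte 1 bit 4; 44 bits remain
Read 4: bits[12:20] width=8 -> value=158 (bin 10011110); offset now 20 = byte 2 bit 4; 36 bits remain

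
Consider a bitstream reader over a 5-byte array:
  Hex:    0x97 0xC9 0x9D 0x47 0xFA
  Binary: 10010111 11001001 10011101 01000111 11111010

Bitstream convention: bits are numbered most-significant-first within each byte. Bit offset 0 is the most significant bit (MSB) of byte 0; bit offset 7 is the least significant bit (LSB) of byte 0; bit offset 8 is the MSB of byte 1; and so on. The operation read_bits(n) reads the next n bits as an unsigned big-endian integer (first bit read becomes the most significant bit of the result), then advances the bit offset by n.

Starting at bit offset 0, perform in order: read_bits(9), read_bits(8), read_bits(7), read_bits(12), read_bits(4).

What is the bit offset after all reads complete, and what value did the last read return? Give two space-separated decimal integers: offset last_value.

Answer: 40 10

Derivation:
Read 1: bits[0:9] width=9 -> value=303 (bin 100101111); offset now 9 = byte 1 bit 1; 31 bits remain
Read 2: bits[9:17] width=8 -> value=147 (bin 10010011); offset now 17 = byte 2 bit 1; 23 bits remain
Read 3: bits[17:24] width=7 -> value=29 (bin 0011101); offset now 24 = byte 3 bit 0; 16 bits remain
Read 4: bits[24:36] width=12 -> value=1151 (bin 010001111111); offset now 36 = byte 4 bit 4; 4 bits remain
Read 5: bits[36:40] width=4 -> value=10 (bin 1010); offset now 40 = byte 5 bit 0; 0 bits remain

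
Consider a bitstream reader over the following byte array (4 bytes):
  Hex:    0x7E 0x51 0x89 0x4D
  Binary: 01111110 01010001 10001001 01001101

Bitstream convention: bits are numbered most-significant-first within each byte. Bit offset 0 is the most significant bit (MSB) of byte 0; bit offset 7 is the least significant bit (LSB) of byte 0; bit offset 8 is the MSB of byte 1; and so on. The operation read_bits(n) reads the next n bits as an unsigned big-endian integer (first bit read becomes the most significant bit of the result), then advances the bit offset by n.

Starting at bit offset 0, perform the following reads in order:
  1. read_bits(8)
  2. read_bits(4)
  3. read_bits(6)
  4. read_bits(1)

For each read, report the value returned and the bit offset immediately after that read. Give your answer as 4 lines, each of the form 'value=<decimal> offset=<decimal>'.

Read 1: bits[0:8] width=8 -> value=126 (bin 01111110); offset now 8 = byte 1 bit 0; 24 bits remain
Read 2: bits[8:12] width=4 -> value=5 (bin 0101); offset now 12 = byte 1 bit 4; 20 bits remain
Read 3: bits[12:18] width=6 -> value=6 (bin 000110); offset now 18 = byte 2 bit 2; 14 bits remain
Read 4: bits[18:19] width=1 -> value=0 (bin 0); offset now 19 = byte 2 bit 3; 13 bits remain

Answer: value=126 offset=8
value=5 offset=12
value=6 offset=18
value=0 offset=19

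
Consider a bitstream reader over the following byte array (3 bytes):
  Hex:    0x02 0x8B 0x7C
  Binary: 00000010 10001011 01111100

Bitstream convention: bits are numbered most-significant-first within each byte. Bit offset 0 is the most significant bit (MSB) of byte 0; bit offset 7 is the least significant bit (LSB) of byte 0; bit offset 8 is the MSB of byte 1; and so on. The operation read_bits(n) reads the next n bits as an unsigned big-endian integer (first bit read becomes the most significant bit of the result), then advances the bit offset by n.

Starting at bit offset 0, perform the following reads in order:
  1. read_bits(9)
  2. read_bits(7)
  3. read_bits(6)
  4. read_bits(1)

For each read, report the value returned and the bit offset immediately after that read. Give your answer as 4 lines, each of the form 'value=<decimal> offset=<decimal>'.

Read 1: bits[0:9] width=9 -> value=5 (bin 000000101); offset now 9 = byte 1 bit 1; 15 bits remain
Read 2: bits[9:16] width=7 -> value=11 (bin 0001011); offset now 16 = byte 2 bit 0; 8 bits remain
Read 3: bits[16:22] width=6 -> value=31 (bin 011111); offset now 22 = byte 2 bit 6; 2 bits remain
Read 4: bits[22:23] width=1 -> value=0 (bin 0); offset now 23 = byte 2 bit 7; 1 bits remain

Answer: value=5 offset=9
value=11 offset=16
value=31 offset=22
value=0 offset=23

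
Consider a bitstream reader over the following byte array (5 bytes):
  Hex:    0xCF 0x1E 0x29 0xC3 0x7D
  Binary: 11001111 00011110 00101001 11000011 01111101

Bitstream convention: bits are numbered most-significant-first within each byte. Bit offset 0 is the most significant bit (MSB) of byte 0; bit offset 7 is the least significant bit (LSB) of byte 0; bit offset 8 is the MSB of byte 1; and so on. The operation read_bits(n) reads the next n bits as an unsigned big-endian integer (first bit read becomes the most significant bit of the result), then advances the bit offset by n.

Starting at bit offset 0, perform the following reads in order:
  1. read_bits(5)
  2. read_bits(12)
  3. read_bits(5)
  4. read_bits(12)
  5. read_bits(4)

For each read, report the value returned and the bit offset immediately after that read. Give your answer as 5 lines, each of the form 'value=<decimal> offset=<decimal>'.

Read 1: bits[0:5] width=5 -> value=25 (bin 11001); offset now 5 = byte 0 bit 5; 35 bits remain
Read 2: bits[5:17] width=12 -> value=3644 (bin 111000111100); offset now 17 = byte 2 bit 1; 23 bits remain
Read 3: bits[17:22] width=5 -> value=10 (bin 01010); offset now 22 = byte 2 bit 6; 18 bits remain
Read 4: bits[22:34] width=12 -> value=1805 (bin 011100001101); offset now 34 = byte 4 bit 2; 6 bits remain
Read 5: bits[34:38] width=4 -> value=15 (bin 1111); offset now 38 = byte 4 bit 6; 2 bits remain

Answer: value=25 offset=5
value=3644 offset=17
value=10 offset=22
value=1805 offset=34
value=15 offset=38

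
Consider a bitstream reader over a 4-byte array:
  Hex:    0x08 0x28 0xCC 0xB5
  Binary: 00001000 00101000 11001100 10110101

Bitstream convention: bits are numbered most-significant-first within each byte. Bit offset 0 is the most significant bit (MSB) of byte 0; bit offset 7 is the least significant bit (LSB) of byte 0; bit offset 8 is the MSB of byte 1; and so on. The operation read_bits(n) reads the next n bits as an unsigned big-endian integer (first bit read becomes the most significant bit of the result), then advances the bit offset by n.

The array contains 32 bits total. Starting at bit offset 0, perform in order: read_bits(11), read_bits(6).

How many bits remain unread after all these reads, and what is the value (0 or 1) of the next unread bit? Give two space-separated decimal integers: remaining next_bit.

Answer: 15 1

Derivation:
Read 1: bits[0:11] width=11 -> value=65 (bin 00001000001); offset now 11 = byte 1 bit 3; 21 bits remain
Read 2: bits[11:17] width=6 -> value=17 (bin 010001); offset now 17 = byte 2 bit 1; 15 bits remain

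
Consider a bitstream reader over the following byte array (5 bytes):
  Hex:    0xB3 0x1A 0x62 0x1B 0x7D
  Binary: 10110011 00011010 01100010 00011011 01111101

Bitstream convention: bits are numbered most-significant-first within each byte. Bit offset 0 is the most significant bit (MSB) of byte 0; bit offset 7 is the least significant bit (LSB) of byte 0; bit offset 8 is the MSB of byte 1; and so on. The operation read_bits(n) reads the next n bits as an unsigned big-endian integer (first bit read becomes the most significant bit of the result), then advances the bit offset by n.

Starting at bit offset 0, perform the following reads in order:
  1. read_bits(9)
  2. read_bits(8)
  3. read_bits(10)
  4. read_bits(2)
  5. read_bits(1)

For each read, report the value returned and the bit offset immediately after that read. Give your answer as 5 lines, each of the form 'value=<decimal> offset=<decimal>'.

Answer: value=358 offset=9
value=52 offset=17
value=784 offset=27
value=3 offset=29
value=0 offset=30

Derivation:
Read 1: bits[0:9] width=9 -> value=358 (bin 101100110); offset now 9 = byte 1 bit 1; 31 bits remain
Read 2: bits[9:17] width=8 -> value=52 (bin 00110100); offset now 17 = byte 2 bit 1; 23 bits remain
Read 3: bits[17:27] width=10 -> value=784 (bin 1100010000); offset now 27 = byte 3 bit 3; 13 bits remain
Read 4: bits[27:29] width=2 -> value=3 (bin 11); offset now 29 = byte 3 bit 5; 11 bits remain
Read 5: bits[29:30] width=1 -> value=0 (bin 0); offset now 30 = byte 3 bit 6; 10 bits remain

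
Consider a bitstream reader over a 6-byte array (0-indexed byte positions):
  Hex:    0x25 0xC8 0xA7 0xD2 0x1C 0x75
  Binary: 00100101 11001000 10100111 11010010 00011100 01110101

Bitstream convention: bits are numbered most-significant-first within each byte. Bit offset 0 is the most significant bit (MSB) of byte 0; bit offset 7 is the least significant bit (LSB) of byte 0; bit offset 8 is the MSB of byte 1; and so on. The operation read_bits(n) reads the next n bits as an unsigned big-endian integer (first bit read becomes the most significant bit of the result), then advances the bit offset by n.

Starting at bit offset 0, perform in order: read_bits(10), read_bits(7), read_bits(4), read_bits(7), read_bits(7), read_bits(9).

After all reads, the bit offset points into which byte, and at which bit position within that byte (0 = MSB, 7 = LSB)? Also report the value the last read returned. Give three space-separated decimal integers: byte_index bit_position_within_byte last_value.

Read 1: bits[0:10] width=10 -> value=151 (bin 0010010111); offset now 10 = byte 1 bit 2; 38 bits remain
Read 2: bits[10:17] width=7 -> value=17 (bin 0010001); offset now 17 = byte 2 bit 1; 31 bits remain
Read 3: bits[17:21] width=4 -> value=4 (bin 0100); offset now 21 = byte 2 bit 5; 27 bits remain
Read 4: bits[21:28] width=7 -> value=125 (bin 1111101); offset now 28 = byte 3 bit 4; 20 bits remain
Read 5: bits[28:35] width=7 -> value=16 (bin 0010000); offset now 35 = byte 4 bit 3; 13 bits remain
Read 6: bits[35:44] width=9 -> value=455 (bin 111000111); offset now 44 = byte 5 bit 4; 4 bits remain

Answer: 5 4 455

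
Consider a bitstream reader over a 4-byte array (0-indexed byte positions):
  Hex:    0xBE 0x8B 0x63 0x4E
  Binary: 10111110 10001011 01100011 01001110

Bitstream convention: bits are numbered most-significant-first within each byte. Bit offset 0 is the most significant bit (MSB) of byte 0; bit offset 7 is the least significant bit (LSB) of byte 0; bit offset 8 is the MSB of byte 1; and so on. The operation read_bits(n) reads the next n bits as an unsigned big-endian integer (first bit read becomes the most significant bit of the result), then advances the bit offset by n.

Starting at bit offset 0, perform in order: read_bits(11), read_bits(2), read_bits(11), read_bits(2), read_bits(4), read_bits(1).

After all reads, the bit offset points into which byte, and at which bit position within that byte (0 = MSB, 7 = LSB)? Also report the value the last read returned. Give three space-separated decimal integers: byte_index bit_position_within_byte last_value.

Answer: 3 7 1

Derivation:
Read 1: bits[0:11] width=11 -> value=1524 (bin 10111110100); offset now 11 = byte 1 bit 3; 21 bits remain
Read 2: bits[11:13] width=2 -> value=1 (bin 01); offset now 13 = byte 1 bit 5; 19 bits remain
Read 3: bits[13:24] width=11 -> value=867 (bin 01101100011); offset now 24 = byte 3 bit 0; 8 bits remain
Read 4: bits[24:26] width=2 -> value=1 (bin 01); offset now 26 = byte 3 bit 2; 6 bits remain
Read 5: bits[26:30] width=4 -> value=3 (bin 0011); offset now 30 = byte 3 bit 6; 2 bits remain
Read 6: bits[30:31] width=1 -> value=1 (bin 1); offset now 31 = byte 3 bit 7; 1 bits remain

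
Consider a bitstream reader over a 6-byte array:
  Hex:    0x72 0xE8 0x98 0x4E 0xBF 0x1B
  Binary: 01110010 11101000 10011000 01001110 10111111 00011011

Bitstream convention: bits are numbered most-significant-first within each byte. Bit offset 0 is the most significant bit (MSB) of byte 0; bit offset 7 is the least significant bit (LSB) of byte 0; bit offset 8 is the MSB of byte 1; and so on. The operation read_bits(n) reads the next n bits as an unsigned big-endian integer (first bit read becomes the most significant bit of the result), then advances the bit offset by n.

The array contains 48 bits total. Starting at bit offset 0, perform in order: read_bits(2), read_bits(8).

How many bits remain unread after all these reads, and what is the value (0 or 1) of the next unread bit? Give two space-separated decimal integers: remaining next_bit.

Answer: 38 1

Derivation:
Read 1: bits[0:2] width=2 -> value=1 (bin 01); offset now 2 = byte 0 bit 2; 46 bits remain
Read 2: bits[2:10] width=8 -> value=203 (bin 11001011); offset now 10 = byte 1 bit 2; 38 bits remain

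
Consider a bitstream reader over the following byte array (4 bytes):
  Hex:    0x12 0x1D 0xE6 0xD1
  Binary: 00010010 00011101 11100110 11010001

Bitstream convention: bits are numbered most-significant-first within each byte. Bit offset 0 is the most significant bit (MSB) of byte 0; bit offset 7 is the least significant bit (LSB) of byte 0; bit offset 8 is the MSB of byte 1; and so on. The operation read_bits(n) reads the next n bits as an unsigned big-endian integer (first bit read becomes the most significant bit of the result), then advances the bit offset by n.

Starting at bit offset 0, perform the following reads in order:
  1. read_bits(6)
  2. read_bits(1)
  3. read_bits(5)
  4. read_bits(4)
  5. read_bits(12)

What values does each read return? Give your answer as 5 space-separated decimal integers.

Read 1: bits[0:6] width=6 -> value=4 (bin 000100); offset now 6 = byte 0 bit 6; 26 bits remain
Read 2: bits[6:7] width=1 -> value=1 (bin 1); offset now 7 = byte 0 bit 7; 25 bits remain
Read 3: bits[7:12] width=5 -> value=1 (bin 00001); offset now 12 = byte 1 bit 4; 20 bits remain
Read 4: bits[12:16] width=4 -> value=13 (bin 1101); offset now 16 = byte 2 bit 0; 16 bits remain
Read 5: bits[16:28] width=12 -> value=3693 (bin 111001101101); offset now 28 = byte 3 bit 4; 4 bits remain

Answer: 4 1 1 13 3693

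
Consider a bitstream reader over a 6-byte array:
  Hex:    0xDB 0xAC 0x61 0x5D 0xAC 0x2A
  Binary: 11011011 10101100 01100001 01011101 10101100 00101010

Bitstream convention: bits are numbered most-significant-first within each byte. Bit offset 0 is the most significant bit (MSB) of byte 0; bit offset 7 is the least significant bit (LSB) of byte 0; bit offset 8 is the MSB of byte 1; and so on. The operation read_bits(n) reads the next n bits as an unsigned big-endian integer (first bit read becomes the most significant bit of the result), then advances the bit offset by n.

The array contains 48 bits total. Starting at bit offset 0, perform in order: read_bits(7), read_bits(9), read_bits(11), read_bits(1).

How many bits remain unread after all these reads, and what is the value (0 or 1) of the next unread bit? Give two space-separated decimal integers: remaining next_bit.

Read 1: bits[0:7] width=7 -> value=109 (bin 1101101); offset now 7 = byte 0 bit 7; 41 bits remain
Read 2: bits[7:16] width=9 -> value=428 (bin 110101100); offset now 16 = byte 2 bit 0; 32 bits remain
Read 3: bits[16:27] width=11 -> value=778 (bin 01100001010); offset now 27 = byte 3 bit 3; 21 bits remain
Read 4: bits[27:28] width=1 -> value=1 (bin 1); offset now 28 = byte 3 bit 4; 20 bits remain

Answer: 20 1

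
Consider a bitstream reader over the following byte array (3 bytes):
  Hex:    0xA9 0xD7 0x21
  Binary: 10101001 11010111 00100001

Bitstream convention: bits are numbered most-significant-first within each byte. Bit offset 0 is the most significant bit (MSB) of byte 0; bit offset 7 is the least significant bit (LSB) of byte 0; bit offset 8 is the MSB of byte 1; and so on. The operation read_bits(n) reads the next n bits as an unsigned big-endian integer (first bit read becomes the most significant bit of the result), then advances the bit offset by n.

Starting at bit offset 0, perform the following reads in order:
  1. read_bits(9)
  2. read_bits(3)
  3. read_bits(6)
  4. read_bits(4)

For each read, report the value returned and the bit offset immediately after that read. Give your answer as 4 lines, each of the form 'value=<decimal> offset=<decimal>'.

Read 1: bits[0:9] width=9 -> value=339 (bin 101010011); offset now 9 = byte 1 bit 1; 15 bits remain
Read 2: bits[9:12] width=3 -> value=5 (bin 101); offset now 12 = byte 1 bit 4; 12 bits remain
Read 3: bits[12:18] width=6 -> value=28 (bin 011100); offset now 18 = byte 2 bit 2; 6 bits remain
Read 4: bits[18:22] width=4 -> value=8 (bin 1000); offset now 22 = byte 2 bit 6; 2 bits remain

Answer: value=339 offset=9
value=5 offset=12
value=28 offset=18
value=8 offset=22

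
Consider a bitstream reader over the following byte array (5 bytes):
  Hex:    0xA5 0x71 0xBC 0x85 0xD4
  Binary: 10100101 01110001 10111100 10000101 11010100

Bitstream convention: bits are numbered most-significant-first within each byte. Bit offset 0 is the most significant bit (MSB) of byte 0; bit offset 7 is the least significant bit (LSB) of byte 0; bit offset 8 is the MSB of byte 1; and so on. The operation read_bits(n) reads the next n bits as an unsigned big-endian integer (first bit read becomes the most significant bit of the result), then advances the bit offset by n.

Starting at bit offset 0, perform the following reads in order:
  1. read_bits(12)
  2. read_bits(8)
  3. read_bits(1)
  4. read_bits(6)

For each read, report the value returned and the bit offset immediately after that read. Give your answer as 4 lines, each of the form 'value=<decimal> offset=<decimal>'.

Answer: value=2647 offset=12
value=27 offset=20
value=1 offset=21
value=36 offset=27

Derivation:
Read 1: bits[0:12] width=12 -> value=2647 (bin 101001010111); offset now 12 = byte 1 bit 4; 28 bits remain
Read 2: bits[12:20] width=8 -> value=27 (bin 00011011); offset now 20 = byte 2 bit 4; 20 bits remain
Read 3: bits[20:21] width=1 -> value=1 (bin 1); offset now 21 = byte 2 bit 5; 19 bits remain
Read 4: bits[21:27] width=6 -> value=36 (bin 100100); offset now 27 = byte 3 bit 3; 13 bits remain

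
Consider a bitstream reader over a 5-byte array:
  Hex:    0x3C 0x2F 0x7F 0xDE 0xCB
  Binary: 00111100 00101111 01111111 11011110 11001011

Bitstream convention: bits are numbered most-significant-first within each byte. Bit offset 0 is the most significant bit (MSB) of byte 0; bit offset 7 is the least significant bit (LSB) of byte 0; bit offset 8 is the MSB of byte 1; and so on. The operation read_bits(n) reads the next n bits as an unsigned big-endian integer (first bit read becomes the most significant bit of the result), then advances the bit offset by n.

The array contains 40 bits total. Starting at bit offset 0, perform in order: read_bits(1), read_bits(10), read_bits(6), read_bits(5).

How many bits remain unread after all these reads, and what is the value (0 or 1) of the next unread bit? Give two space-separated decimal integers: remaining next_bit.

Read 1: bits[0:1] width=1 -> value=0 (bin 0); offset now 1 = byte 0 bit 1; 39 bits remain
Read 2: bits[1:11] width=10 -> value=481 (bin 0111100001); offset now 11 = byte 1 bit 3; 29 bits remain
Read 3: bits[11:17] width=6 -> value=30 (bin 011110); offset now 17 = byte 2 bit 1; 23 bits remain
Read 4: bits[17:22] width=5 -> value=31 (bin 11111); offset now 22 = byte 2 bit 6; 18 bits remain

Answer: 18 1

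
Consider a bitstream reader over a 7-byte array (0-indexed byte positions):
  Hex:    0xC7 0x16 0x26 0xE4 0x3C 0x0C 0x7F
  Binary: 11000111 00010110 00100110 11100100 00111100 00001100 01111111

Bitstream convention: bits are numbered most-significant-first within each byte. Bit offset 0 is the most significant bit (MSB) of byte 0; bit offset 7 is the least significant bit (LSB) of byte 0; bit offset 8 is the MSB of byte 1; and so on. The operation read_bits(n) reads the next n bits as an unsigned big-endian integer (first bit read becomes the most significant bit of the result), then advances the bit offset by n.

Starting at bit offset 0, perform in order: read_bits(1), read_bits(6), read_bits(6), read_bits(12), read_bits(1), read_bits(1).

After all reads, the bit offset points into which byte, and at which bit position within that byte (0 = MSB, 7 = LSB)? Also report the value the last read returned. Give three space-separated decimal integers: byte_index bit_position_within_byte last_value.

Read 1: bits[0:1] width=1 -> value=1 (bin 1); offset now 1 = byte 0 bit 1; 55 bits remain
Read 2: bits[1:7] width=6 -> value=35 (bin 100011); offset now 7 = byte 0 bit 7; 49 bits remain
Read 3: bits[7:13] width=6 -> value=34 (bin 100010); offset now 13 = byte 1 bit 5; 43 bits remain
Read 4: bits[13:25] width=12 -> value=3149 (bin 110001001101); offset now 25 = byte 3 bit 1; 31 bits remain
Read 5: bits[25:26] width=1 -> value=1 (bin 1); offset now 26 = byte 3 bit 2; 30 bits remain
Read 6: bits[26:27] width=1 -> value=1 (bin 1); offset now 27 = byte 3 bit 3; 29 bits remain

Answer: 3 3 1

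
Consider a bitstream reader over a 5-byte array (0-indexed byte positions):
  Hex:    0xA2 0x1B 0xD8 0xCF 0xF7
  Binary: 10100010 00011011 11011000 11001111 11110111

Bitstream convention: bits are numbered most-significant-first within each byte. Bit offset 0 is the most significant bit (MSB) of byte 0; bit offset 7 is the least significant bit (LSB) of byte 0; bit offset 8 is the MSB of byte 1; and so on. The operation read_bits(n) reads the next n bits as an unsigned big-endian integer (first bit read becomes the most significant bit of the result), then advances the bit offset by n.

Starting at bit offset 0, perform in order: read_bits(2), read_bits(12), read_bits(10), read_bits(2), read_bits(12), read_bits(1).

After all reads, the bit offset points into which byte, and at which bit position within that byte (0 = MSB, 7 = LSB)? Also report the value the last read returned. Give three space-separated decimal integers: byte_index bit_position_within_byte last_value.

Answer: 4 7 1

Derivation:
Read 1: bits[0:2] width=2 -> value=2 (bin 10); offset now 2 = byte 0 bit 2; 38 bits remain
Read 2: bits[2:14] width=12 -> value=2182 (bin 100010000110); offset now 14 = byte 1 bit 6; 26 bits remain
Read 3: bits[14:24] width=10 -> value=984 (bin 1111011000); offset now 24 = byte 3 bit 0; 16 bits remain
Read 4: bits[24:26] width=2 -> value=3 (bin 11); offset now 26 = byte 3 bit 2; 14 bits remain
Read 5: bits[26:38] width=12 -> value=1021 (bin 001111111101); offset now 38 = byte 4 bit 6; 2 bits remain
Read 6: bits[38:39] width=1 -> value=1 (bin 1); offset now 39 = byte 4 bit 7; 1 bits remain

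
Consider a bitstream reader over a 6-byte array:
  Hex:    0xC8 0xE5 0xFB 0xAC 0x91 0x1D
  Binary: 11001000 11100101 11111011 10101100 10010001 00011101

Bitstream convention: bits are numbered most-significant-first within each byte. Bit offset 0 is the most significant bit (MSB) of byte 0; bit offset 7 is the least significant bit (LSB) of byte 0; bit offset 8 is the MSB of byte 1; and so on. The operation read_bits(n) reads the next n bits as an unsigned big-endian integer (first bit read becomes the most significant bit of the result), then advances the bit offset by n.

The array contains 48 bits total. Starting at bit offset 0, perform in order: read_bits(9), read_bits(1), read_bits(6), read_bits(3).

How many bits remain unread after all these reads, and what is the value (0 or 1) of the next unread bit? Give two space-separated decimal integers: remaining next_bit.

Answer: 29 1

Derivation:
Read 1: bits[0:9] width=9 -> value=401 (bin 110010001); offset now 9 = byte 1 bit 1; 39 bits remain
Read 2: bits[9:10] width=1 -> value=1 (bin 1); offset now 10 = byte 1 bit 2; 38 bits remain
Read 3: bits[10:16] width=6 -> value=37 (bin 100101); offset now 16 = byte 2 bit 0; 32 bits remain
Read 4: bits[16:19] width=3 -> value=7 (bin 111); offset now 19 = byte 2 bit 3; 29 bits remain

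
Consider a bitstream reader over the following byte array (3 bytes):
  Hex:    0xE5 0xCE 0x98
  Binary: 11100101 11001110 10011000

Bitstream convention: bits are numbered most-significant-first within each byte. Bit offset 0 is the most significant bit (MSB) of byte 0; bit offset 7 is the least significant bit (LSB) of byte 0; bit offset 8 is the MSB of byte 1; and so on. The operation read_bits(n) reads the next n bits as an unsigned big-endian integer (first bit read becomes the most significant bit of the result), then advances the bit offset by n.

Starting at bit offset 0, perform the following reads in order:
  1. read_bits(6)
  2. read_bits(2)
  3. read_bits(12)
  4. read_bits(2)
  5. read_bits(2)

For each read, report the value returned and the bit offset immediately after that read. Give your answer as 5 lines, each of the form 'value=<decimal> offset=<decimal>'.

Answer: value=57 offset=6
value=1 offset=8
value=3305 offset=20
value=2 offset=22
value=0 offset=24

Derivation:
Read 1: bits[0:6] width=6 -> value=57 (bin 111001); offset now 6 = byte 0 bit 6; 18 bits remain
Read 2: bits[6:8] width=2 -> value=1 (bin 01); offset now 8 = byte 1 bit 0; 16 bits remain
Read 3: bits[8:20] width=12 -> value=3305 (bin 110011101001); offset now 20 = byte 2 bit 4; 4 bits remain
Read 4: bits[20:22] width=2 -> value=2 (bin 10); offset now 22 = byte 2 bit 6; 2 bits remain
Read 5: bits[22:24] width=2 -> value=0 (bin 00); offset now 24 = byte 3 bit 0; 0 bits remain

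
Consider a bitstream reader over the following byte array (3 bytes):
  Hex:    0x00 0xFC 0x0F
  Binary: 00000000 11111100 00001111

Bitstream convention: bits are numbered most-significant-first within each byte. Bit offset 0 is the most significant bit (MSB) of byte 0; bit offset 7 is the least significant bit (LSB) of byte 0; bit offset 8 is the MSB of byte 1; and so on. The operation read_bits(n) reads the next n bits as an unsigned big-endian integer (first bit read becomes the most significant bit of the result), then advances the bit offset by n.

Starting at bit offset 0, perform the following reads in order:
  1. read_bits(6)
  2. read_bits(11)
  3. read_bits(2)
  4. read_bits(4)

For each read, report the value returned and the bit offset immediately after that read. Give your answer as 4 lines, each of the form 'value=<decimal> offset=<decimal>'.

Answer: value=0 offset=6
value=504 offset=17
value=0 offset=19
value=7 offset=23

Derivation:
Read 1: bits[0:6] width=6 -> value=0 (bin 000000); offset now 6 = byte 0 bit 6; 18 bits remain
Read 2: bits[6:17] width=11 -> value=504 (bin 00111111000); offset now 17 = byte 2 bit 1; 7 bits remain
Read 3: bits[17:19] width=2 -> value=0 (bin 00); offset now 19 = byte 2 bit 3; 5 bits remain
Read 4: bits[19:23] width=4 -> value=7 (bin 0111); offset now 23 = byte 2 bit 7; 1 bits remain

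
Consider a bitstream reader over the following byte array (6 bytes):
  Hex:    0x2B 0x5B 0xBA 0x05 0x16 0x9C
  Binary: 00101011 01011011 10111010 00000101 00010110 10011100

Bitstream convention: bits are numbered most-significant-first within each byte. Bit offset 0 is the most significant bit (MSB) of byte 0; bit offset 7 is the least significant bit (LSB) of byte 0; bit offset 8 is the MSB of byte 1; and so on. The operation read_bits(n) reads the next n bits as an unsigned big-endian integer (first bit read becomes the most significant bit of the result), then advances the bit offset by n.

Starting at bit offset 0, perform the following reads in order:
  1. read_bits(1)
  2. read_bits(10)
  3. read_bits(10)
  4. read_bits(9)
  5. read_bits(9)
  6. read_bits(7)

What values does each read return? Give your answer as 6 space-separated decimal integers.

Answer: 0 346 887 129 139 39

Derivation:
Read 1: bits[0:1] width=1 -> value=0 (bin 0); offset now 1 = byte 0 bit 1; 47 bits remain
Read 2: bits[1:11] width=10 -> value=346 (bin 0101011010); offset now 11 = byte 1 bit 3; 37 bits remain
Read 3: bits[11:21] width=10 -> value=887 (bin 1101110111); offset now 21 = byte 2 bit 5; 27 bits remain
Read 4: bits[21:30] width=9 -> value=129 (bin 010000001); offset now 30 = byte 3 bit 6; 18 bits remain
Read 5: bits[30:39] width=9 -> value=139 (bin 010001011); offset now 39 = byte 4 bit 7; 9 bits remain
Read 6: bits[39:46] width=7 -> value=39 (bin 0100111); offset now 46 = byte 5 bit 6; 2 bits remain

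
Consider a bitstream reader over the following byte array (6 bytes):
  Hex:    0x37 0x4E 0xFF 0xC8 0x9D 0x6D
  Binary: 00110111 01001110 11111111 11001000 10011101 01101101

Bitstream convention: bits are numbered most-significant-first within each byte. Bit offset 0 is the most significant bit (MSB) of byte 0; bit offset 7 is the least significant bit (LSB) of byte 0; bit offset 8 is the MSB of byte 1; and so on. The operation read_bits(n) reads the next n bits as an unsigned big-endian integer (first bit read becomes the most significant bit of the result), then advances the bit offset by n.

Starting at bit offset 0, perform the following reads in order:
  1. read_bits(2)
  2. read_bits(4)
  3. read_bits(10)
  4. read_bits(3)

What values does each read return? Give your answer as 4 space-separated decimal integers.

Answer: 0 13 846 7

Derivation:
Read 1: bits[0:2] width=2 -> value=0 (bin 00); offset now 2 = byte 0 bit 2; 46 bits remain
Read 2: bits[2:6] width=4 -> value=13 (bin 1101); offset now 6 = byte 0 bit 6; 42 bits remain
Read 3: bits[6:16] width=10 -> value=846 (bin 1101001110); offset now 16 = byte 2 bit 0; 32 bits remain
Read 4: bits[16:19] width=3 -> value=7 (bin 111); offset now 19 = byte 2 bit 3; 29 bits remain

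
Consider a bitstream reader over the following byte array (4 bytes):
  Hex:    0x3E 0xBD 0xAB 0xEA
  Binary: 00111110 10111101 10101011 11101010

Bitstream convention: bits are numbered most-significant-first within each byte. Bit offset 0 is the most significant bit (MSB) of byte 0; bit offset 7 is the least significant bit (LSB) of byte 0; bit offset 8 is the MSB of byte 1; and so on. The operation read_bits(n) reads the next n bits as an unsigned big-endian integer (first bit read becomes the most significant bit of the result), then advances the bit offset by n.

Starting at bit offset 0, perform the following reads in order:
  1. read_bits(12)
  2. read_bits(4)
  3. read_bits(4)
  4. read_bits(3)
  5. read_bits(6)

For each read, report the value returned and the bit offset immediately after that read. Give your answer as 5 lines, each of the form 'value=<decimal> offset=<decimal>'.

Answer: value=1003 offset=12
value=13 offset=16
value=10 offset=20
value=5 offset=23
value=61 offset=29

Derivation:
Read 1: bits[0:12] width=12 -> value=1003 (bin 001111101011); offset now 12 = byte 1 bit 4; 20 bits remain
Read 2: bits[12:16] width=4 -> value=13 (bin 1101); offset now 16 = byte 2 bit 0; 16 bits remain
Read 3: bits[16:20] width=4 -> value=10 (bin 1010); offset now 20 = byte 2 bit 4; 12 bits remain
Read 4: bits[20:23] width=3 -> value=5 (bin 101); offset now 23 = byte 2 bit 7; 9 bits remain
Read 5: bits[23:29] width=6 -> value=61 (bin 111101); offset now 29 = byte 3 bit 5; 3 bits remain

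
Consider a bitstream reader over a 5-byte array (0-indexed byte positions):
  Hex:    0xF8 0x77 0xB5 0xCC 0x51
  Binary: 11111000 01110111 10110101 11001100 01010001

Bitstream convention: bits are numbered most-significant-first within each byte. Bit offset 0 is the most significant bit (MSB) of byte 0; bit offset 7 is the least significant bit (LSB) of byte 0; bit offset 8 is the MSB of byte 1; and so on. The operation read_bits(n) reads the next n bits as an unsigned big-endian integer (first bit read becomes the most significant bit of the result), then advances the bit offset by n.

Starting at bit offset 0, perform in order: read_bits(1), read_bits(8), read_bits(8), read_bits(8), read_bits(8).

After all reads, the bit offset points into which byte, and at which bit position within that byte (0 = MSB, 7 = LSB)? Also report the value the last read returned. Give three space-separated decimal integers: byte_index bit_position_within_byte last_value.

Read 1: bits[0:1] width=1 -> value=1 (bin 1); offset now 1 = byte 0 bit 1; 39 bits remain
Read 2: bits[1:9] width=8 -> value=240 (bin 11110000); offset now 9 = byte 1 bit 1; 31 bits remain
Read 3: bits[9:17] width=8 -> value=239 (bin 11101111); offset now 17 = byte 2 bit 1; 23 bits remain
Read 4: bits[17:25] width=8 -> value=107 (bin 01101011); offset now 25 = byte 3 bit 1; 15 bits remain
Read 5: bits[25:33] width=8 -> value=152 (bin 10011000); offset now 33 = byte 4 bit 1; 7 bits remain

Answer: 4 1 152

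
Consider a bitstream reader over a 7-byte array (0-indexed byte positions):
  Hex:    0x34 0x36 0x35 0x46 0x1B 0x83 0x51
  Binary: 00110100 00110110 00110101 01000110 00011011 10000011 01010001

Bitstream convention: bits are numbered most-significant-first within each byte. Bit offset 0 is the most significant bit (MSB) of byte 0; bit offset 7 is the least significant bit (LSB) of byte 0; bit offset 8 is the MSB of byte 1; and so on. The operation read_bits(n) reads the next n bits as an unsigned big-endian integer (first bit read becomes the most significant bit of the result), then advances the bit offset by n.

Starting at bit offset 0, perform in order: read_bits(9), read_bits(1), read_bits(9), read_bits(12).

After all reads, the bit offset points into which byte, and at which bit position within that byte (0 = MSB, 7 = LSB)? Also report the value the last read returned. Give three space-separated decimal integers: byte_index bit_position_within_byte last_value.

Answer: 3 7 2723

Derivation:
Read 1: bits[0:9] width=9 -> value=104 (bin 001101000); offset now 9 = byte 1 bit 1; 47 bits remain
Read 2: bits[9:10] width=1 -> value=0 (bin 0); offset now 10 = byte 1 bit 2; 46 bits remain
Read 3: bits[10:19] width=9 -> value=433 (bin 110110001); offset now 19 = byte 2 bit 3; 37 bits remain
Read 4: bits[19:31] width=12 -> value=2723 (bin 101010100011); offset now 31 = byte 3 bit 7; 25 bits remain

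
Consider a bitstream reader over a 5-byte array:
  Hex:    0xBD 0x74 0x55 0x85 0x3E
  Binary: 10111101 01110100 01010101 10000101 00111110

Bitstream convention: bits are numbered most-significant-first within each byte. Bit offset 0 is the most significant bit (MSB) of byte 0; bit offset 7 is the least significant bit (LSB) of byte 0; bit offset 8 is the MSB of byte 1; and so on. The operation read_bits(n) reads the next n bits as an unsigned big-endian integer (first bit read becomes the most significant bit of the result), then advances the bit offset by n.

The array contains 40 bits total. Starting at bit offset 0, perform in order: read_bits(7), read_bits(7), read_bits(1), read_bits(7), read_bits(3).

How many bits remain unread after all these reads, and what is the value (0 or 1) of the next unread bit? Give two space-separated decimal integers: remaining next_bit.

Read 1: bits[0:7] width=7 -> value=94 (bin 1011110); offset now 7 = byte 0 bit 7; 33 bits remain
Read 2: bits[7:14] width=7 -> value=93 (bin 1011101); offset now 14 = byte 1 bit 6; 26 bits remain
Read 3: bits[14:15] width=1 -> value=0 (bin 0); offset now 15 = byte 1 bit 7; 25 bits remain
Read 4: bits[15:22] width=7 -> value=21 (bin 0010101); offset now 22 = byte 2 bit 6; 18 bits remain
Read 5: bits[22:25] width=3 -> value=3 (bin 011); offset now 25 = byte 3 bit 1; 15 bits remain

Answer: 15 0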